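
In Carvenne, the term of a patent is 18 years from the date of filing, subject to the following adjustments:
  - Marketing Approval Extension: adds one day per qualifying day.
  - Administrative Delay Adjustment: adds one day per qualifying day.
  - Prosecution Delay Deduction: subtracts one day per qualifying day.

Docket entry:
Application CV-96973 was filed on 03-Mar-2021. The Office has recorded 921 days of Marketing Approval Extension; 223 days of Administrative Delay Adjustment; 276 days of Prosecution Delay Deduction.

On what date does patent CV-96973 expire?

Base term: filing date + 18 years → 3 March 2039.
Marketing Approval Extension: +921 days → 9 September 2041.
Administrative Delay Adjustment: +223 days → 20 April 2042.
Prosecution Delay Deduction: −276 days → 18 July 2041.

July 18, 2041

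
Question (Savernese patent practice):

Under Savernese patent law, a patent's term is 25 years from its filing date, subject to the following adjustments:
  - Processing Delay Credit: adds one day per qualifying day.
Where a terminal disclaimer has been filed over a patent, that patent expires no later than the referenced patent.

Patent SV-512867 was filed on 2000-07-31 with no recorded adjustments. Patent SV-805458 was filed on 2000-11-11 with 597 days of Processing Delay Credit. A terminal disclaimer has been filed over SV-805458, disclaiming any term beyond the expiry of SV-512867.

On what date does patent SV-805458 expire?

July 31, 2025

Natural term of SV-805458:
  Base: filing + 25 years → 11 November 2025.
  Processing Delay Credit: +597 days → 1 July 2027.
Expiry of referenced patent SV-512867:
  Base: filing + 25 years → 31 July 2025.
Terminal disclaimer: SV-805458 expires on the earlier of 1 July 2027 and 31 July 2025.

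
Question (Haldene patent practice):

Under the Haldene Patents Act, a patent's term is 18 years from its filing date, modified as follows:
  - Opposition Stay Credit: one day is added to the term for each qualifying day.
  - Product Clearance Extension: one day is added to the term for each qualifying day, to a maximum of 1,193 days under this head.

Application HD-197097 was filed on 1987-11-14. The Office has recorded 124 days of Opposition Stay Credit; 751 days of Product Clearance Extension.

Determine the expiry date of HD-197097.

2008-04-07

Base term: filing date + 18 years → 14 November 2005.
Opposition Stay Credit: +124 days → 18 March 2006.
Product Clearance Extension: 751 days (within the 1193-day cap) → +751 days → 7 April 2008.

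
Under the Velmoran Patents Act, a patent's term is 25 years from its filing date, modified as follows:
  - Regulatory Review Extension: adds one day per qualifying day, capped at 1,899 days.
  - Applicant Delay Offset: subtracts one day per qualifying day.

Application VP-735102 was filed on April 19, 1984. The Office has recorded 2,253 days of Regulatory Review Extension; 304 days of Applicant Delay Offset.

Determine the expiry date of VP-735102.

August 31, 2013

Base term: filing date + 25 years → 19 April 2009.
Regulatory Review Extension: 2253 days claimed exceeds the 1899-day cap, so +1899 days → 1 July 2014.
Applicant Delay Offset: −304 days → 31 August 2013.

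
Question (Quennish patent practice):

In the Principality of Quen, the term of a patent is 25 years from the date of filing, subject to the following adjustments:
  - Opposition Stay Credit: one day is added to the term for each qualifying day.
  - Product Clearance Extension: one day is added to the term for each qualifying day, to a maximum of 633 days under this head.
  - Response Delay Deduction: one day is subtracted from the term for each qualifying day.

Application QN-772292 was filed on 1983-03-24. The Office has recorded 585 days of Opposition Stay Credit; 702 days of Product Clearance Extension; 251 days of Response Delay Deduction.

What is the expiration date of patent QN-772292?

November 16, 2010

Base term: filing date + 25 years → 24 March 2008.
Opposition Stay Credit: +585 days → 30 October 2009.
Product Clearance Extension: 702 days claimed exceeds the 633-day cap, so +633 days → 25 July 2011.
Response Delay Deduction: −251 days → 16 November 2010.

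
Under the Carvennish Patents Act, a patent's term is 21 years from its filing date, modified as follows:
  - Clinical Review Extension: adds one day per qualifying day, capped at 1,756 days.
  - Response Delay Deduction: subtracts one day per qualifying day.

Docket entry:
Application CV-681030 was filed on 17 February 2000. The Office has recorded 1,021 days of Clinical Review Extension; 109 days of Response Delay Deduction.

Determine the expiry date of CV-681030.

2023-08-18

Base term: filing date + 21 years → 17 February 2021.
Clinical Review Extension: 1021 days (within the 1756-day cap) → +1021 days → 5 December 2023.
Response Delay Deduction: −109 days → 18 August 2023.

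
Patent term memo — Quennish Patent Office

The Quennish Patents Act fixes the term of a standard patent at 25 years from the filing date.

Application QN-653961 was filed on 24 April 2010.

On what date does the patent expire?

April 24, 2035

Filing date + 25 years → 24 April 2035.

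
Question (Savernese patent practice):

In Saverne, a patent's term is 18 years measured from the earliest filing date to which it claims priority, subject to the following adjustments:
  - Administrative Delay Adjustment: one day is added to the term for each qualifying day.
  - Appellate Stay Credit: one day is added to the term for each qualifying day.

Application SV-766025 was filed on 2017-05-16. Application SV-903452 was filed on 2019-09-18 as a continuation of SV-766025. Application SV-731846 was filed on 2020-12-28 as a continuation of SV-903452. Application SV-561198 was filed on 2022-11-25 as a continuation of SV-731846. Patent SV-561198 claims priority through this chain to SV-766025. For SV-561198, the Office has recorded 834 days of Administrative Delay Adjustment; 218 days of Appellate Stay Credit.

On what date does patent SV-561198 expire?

April 2, 2038

Earliest priority filing: 16 May 2017.
Base term: 16 May 2017 + 18 years → 16 May 2035.
Administrative Delay Adjustment: +834 days → 27 August 2037.
Appellate Stay Credit: +218 days → 2 April 2038.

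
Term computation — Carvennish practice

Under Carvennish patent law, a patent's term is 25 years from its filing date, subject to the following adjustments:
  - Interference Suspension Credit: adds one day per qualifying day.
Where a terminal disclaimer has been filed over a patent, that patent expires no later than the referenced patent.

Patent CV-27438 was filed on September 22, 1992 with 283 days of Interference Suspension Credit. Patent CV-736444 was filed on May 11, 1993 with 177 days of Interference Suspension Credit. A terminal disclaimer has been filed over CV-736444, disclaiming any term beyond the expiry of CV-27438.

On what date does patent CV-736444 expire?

Natural term of CV-736444:
  Base: filing + 25 years → 11 May 2018.
  Interference Suspension Credit: +177 days → 4 November 2018.
Expiry of referenced patent CV-27438:
  Base: filing + 25 years → 22 September 2017.
  Interference Suspension Credit: +283 days → 2 July 2018.
Terminal disclaimer: CV-736444 expires on the earlier of 4 November 2018 and 2 July 2018.

July 2, 2018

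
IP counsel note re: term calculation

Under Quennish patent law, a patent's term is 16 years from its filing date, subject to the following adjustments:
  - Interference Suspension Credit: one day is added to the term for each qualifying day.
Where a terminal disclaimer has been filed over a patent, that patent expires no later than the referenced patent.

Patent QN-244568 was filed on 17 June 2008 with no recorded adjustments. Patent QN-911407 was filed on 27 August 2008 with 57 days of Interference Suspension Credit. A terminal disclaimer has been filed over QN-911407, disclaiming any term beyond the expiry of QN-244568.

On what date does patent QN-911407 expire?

June 17, 2024

Natural term of QN-911407:
  Base: filing + 16 years → 27 August 2024.
  Interference Suspension Credit: +57 days → 23 October 2024.
Expiry of referenced patent QN-244568:
  Base: filing + 16 years → 17 June 2024.
Terminal disclaimer: QN-911407 expires on the earlier of 23 October 2024 and 17 June 2024.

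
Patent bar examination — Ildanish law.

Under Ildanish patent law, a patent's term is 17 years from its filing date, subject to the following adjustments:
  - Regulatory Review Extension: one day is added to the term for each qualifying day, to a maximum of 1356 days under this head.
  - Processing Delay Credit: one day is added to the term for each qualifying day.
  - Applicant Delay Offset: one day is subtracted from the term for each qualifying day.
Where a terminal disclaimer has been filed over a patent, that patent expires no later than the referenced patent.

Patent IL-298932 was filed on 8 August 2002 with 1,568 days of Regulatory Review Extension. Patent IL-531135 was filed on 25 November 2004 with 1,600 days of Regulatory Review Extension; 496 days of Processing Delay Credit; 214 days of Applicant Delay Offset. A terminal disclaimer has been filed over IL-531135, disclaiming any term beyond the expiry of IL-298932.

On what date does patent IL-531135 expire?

Natural term of IL-531135:
  Base: filing + 17 years → 25 November 2021.
  Regulatory Review Extension: 1600 days claimed exceeds the 1356-day cap, so +1356 days → 12 August 2025.
  Processing Delay Credit: +496 days → 21 December 2026.
  Applicant Delay Offset: −214 days → 21 May 2026.
Expiry of referenced patent IL-298932:
  Base: filing + 17 years → 8 August 2019.
  Regulatory Review Extension: 1568 days claimed exceeds the 1356-day cap, so +1356 days → 25 April 2023.
Terminal disclaimer: IL-531135 expires on the earlier of 21 May 2026 and 25 April 2023.

April 25, 2023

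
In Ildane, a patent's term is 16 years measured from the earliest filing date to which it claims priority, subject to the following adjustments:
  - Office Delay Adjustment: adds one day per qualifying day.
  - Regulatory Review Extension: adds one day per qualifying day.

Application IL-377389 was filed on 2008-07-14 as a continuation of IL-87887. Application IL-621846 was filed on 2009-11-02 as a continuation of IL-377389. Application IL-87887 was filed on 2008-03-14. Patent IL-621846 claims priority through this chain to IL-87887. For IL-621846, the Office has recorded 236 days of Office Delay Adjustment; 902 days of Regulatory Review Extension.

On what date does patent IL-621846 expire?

2027-04-26

Earliest priority filing: 14 March 2008.
Base term: 14 March 2008 + 16 years → 14 March 2024.
Office Delay Adjustment: +236 days → 5 November 2024.
Regulatory Review Extension: +902 days → 26 April 2027.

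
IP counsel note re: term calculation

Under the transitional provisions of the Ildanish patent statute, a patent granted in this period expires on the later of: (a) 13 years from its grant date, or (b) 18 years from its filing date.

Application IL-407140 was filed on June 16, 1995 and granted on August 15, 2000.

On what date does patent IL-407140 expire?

August 15, 2013

(a) grant + 13 years → 15 August 2013.
(b) filing + 18 years → 16 June 2013.
Later of the two: 15 August 2013.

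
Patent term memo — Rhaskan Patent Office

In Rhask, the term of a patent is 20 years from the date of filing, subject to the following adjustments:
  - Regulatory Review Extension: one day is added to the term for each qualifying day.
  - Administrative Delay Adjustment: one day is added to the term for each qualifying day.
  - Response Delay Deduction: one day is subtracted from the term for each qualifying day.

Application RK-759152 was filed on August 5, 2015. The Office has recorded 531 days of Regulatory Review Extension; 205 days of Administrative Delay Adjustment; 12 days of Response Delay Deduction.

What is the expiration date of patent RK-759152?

Base term: filing date + 20 years → 5 August 2035.
Regulatory Review Extension: +531 days → 17 January 2037.
Administrative Delay Adjustment: +205 days → 10 August 2037.
Response Delay Deduction: −12 days → 29 July 2037.

2037-07-29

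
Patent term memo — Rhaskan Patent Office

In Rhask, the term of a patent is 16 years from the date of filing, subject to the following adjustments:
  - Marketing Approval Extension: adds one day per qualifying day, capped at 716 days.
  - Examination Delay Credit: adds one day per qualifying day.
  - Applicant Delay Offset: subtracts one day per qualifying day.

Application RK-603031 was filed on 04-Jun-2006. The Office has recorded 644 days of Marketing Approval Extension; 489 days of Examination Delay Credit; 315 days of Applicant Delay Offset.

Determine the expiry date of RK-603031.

2024-08-30

Base term: filing date + 16 years → 4 June 2022.
Marketing Approval Extension: 644 days (within the 716-day cap) → +644 days → 9 March 2024.
Examination Delay Credit: +489 days → 11 July 2025.
Applicant Delay Offset: −315 days → 30 August 2024.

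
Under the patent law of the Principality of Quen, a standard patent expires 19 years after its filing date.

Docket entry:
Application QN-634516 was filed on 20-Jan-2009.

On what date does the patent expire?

January 20, 2028

Filing date + 19 years → 20 January 2028.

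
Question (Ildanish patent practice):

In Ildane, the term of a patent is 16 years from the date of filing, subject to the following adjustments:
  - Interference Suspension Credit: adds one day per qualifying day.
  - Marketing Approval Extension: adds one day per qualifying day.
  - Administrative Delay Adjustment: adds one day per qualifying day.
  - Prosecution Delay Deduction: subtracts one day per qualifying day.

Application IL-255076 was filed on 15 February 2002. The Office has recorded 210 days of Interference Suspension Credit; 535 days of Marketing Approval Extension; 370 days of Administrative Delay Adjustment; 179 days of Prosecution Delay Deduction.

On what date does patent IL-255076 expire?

2020-09-08

Base term: filing date + 16 years → 15 February 2018.
Interference Suspension Credit: +210 days → 13 September 2018.
Marketing Approval Extension: +535 days → 1 March 2020.
Administrative Delay Adjustment: +370 days → 6 March 2021.
Prosecution Delay Deduction: −179 days → 8 September 2020.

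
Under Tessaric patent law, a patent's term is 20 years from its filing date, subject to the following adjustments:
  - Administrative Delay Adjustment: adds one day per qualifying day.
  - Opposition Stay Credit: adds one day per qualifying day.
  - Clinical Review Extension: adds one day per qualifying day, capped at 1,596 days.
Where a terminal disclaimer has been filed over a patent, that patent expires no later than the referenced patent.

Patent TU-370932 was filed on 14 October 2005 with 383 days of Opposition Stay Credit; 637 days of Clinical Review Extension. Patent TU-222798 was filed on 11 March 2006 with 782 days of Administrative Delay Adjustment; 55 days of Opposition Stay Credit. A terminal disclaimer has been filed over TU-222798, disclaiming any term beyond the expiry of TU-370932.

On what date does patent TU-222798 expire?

Natural term of TU-222798:
  Base: filing + 20 years → 11 March 2026.
  Administrative Delay Adjustment: +782 days → 1 May 2028.
  Opposition Stay Credit: +55 days → 25 June 2028.
Expiry of referenced patent TU-370932:
  Base: filing + 20 years → 14 October 2025.
  Opposition Stay Credit: +383 days → 1 November 2026.
  Clinical Review Extension: 637 days (within the 1596-day cap) → +637 days → 30 July 2028.
Terminal disclaimer: TU-222798 expires on the earlier of 25 June 2028 and 30 July 2028.

June 25, 2028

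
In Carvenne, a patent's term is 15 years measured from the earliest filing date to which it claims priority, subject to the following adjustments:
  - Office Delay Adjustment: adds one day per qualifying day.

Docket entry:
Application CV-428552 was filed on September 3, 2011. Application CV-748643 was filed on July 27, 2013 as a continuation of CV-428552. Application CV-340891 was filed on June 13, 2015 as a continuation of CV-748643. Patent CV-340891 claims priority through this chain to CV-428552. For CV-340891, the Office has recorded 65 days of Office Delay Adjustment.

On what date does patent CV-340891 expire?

Earliest priority filing: 3 September 2011.
Base term: 3 September 2011 + 15 years → 3 September 2026.
Office Delay Adjustment: +65 days → 7 November 2026.

November 7, 2026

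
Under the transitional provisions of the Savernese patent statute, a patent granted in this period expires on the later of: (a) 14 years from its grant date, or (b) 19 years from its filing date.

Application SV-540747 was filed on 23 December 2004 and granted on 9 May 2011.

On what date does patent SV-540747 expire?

2025-05-09

(a) grant + 14 years → 9 May 2025.
(b) filing + 19 years → 23 December 2023.
Later of the two: 9 May 2025.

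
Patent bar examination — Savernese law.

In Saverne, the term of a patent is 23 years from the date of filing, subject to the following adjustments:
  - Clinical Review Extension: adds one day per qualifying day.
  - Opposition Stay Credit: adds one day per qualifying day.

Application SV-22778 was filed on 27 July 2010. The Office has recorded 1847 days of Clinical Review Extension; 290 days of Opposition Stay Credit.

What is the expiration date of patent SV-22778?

Base term: filing date + 23 years → 27 July 2033.
Clinical Review Extension: +1847 days → 17 August 2038.
Opposition Stay Credit: +290 days → 3 June 2039.

June 3, 2039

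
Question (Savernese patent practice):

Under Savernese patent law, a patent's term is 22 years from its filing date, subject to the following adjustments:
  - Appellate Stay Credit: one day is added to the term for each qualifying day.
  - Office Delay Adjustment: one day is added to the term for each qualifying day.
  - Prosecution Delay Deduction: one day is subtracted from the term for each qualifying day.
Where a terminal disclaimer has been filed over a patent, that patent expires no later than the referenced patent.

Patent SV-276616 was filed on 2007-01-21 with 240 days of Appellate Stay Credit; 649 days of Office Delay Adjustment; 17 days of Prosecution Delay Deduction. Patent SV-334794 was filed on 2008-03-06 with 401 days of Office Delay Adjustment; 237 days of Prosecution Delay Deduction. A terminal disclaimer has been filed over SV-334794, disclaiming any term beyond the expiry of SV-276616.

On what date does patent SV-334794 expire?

August 17, 2030

Natural term of SV-334794:
  Base: filing + 22 years → 6 March 2030.
  Office Delay Adjustment: +401 days → 11 April 2031.
  Prosecution Delay Deduction: −237 days → 17 August 2030.
Expiry of referenced patent SV-276616:
  Base: filing + 22 years → 21 January 2029.
  Appellate Stay Credit: +240 days → 18 September 2029.
  Office Delay Adjustment: +649 days → 29 June 2031.
  Prosecution Delay Deduction: −17 days → 12 June 2031.
Terminal disclaimer: SV-334794 expires on the earlier of 17 August 2030 and 12 June 2031.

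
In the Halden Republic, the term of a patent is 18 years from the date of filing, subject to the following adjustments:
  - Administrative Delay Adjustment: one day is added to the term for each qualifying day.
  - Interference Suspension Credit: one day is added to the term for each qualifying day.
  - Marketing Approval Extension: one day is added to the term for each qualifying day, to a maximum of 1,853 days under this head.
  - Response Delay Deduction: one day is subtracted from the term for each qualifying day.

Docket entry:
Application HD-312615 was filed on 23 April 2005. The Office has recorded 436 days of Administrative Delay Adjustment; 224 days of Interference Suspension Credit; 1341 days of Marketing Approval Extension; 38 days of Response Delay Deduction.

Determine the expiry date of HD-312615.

September 6, 2028

Base term: filing date + 18 years → 23 April 2023.
Administrative Delay Adjustment: +436 days → 2 July 2024.
Interference Suspension Credit: +224 days → 11 February 2025.
Marketing Approval Extension: 1341 days (within the 1853-day cap) → +1341 days → 14 October 2028.
Response Delay Deduction: −38 days → 6 September 2028.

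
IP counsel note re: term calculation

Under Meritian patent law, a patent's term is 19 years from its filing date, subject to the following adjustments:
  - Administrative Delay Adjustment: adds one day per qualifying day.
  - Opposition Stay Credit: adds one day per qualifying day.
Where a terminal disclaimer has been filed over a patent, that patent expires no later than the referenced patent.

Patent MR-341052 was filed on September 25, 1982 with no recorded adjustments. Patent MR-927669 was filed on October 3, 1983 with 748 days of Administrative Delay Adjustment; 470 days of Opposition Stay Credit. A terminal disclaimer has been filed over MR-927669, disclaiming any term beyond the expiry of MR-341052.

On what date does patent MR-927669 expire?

September 25, 2001

Natural term of MR-927669:
  Base: filing + 19 years → 3 October 2002.
  Administrative Delay Adjustment: +748 days → 20 October 2004.
  Opposition Stay Credit: +470 days → 2 February 2006.
Expiry of referenced patent MR-341052:
  Base: filing + 19 years → 25 September 2001.
Terminal disclaimer: MR-927669 expires on the earlier of 2 February 2006 and 25 September 2001.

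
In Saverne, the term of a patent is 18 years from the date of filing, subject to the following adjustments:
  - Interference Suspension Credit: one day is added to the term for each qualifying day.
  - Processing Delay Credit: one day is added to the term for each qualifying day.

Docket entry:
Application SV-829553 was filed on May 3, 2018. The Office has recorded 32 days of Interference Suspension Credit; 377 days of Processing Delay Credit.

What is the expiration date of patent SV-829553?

2037-06-16

Base term: filing date + 18 years → 3 May 2036.
Interference Suspension Credit: +32 days → 4 June 2036.
Processing Delay Credit: +377 days → 16 June 2037.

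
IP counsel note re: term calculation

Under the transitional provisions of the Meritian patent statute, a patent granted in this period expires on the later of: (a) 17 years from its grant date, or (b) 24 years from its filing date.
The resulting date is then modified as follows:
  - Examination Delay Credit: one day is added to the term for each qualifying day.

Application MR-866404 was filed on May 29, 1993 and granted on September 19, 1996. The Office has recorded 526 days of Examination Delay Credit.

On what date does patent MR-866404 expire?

2018-11-06

(a) grant + 17 years → 19 September 2013.
(b) filing + 24 years → 29 May 2017.
Later of the two: 29 May 2017.
Examination Delay Credit: +526 days → 6 November 2018.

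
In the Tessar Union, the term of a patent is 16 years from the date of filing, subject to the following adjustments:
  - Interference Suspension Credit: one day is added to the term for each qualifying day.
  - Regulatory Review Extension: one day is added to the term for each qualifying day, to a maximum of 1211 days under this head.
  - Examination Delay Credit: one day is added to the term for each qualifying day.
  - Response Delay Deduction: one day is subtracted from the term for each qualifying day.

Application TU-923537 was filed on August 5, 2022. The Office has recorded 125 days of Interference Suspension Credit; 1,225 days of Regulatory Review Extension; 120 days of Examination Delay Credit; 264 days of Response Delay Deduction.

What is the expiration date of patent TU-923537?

Base term: filing date + 16 years → 5 August 2038.
Interference Suspension Credit: +125 days → 8 December 2038.
Regulatory Review Extension: 1225 days claimed exceeds the 1211-day cap, so +1211 days → 2 April 2042.
Examination Delay Credit: +120 days → 31 July 2042.
Response Delay Deduction: −264 days → 9 November 2041.

November 9, 2041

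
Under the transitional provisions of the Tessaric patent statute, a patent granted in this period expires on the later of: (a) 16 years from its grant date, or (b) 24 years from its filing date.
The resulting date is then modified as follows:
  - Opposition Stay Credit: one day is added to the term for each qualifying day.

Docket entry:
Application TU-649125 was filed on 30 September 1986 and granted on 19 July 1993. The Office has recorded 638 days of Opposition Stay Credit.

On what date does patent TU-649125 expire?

June 29, 2012

(a) grant + 16 years → 19 July 2009.
(b) filing + 24 years → 30 September 2010.
Later of the two: 30 September 2010.
Opposition Stay Credit: +638 days → 29 June 2012.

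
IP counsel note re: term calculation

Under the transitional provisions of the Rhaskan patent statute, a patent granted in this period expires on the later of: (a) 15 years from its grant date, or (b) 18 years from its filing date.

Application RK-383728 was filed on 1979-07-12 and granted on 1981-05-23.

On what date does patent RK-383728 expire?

(a) grant + 15 years → 23 May 1996.
(b) filing + 18 years → 12 July 1997.
Later of the two: 12 July 1997.

July 12, 1997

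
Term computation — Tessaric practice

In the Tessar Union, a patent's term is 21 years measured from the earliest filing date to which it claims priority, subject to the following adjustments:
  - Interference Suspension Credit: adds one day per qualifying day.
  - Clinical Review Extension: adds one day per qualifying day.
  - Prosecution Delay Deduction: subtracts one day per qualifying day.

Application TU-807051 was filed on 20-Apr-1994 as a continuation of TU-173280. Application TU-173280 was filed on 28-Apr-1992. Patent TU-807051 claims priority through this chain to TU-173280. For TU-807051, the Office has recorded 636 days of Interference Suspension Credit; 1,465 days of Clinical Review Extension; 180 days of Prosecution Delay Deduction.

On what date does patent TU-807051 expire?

2018-08-01

Earliest priority filing: 28 April 1992.
Base term: 28 April 1992 + 21 years → 28 April 2013.
Interference Suspension Credit: +636 days → 24 January 2015.
Clinical Review Extension: +1465 days → 28 January 2019.
Prosecution Delay Deduction: −180 days → 1 August 2018.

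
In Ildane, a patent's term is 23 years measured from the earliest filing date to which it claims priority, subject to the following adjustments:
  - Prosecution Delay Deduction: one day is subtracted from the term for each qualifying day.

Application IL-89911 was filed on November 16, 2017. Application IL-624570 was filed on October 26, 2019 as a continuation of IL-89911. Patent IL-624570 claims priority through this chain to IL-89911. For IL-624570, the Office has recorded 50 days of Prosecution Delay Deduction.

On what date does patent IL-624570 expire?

Earliest priority filing: 16 November 2017.
Base term: 16 November 2017 + 23 years → 16 November 2040.
Prosecution Delay Deduction: −50 days → 27 September 2040.

2040-09-27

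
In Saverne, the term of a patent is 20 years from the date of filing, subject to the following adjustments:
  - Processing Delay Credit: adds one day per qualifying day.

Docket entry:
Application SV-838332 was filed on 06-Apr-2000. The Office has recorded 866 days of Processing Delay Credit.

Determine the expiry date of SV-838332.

Base term: filing date + 20 years → 6 April 2020.
Processing Delay Credit: +866 days → 20 August 2022.

August 20, 2022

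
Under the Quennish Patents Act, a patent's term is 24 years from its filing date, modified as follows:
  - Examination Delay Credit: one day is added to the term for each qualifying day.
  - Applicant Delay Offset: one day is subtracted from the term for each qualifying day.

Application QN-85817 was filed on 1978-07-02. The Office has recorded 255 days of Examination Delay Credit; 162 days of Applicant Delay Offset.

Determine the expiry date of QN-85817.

Base term: filing date + 24 years → 2 July 2002.
Examination Delay Credit: +255 days → 14 March 2003.
Applicant Delay Offset: −162 days → 3 October 2002.

October 3, 2002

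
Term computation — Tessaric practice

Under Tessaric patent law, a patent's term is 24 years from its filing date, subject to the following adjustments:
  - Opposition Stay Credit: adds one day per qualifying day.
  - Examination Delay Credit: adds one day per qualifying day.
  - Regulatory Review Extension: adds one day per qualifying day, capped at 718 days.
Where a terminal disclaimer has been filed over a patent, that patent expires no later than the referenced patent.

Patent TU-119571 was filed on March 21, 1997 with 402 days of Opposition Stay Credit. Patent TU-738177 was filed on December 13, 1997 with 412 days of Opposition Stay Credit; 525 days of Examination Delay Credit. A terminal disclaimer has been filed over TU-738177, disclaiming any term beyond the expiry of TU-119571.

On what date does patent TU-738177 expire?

April 27, 2022

Natural term of TU-738177:
  Base: filing + 24 years → 13 December 2021.
  Opposition Stay Credit: +412 days → 29 January 2023.
  Examination Delay Credit: +525 days → 7 July 2024.
Expiry of referenced patent TU-119571:
  Base: filing + 24 years → 21 March 2021.
  Opposition Stay Credit: +402 days → 27 April 2022.
Terminal disclaimer: TU-738177 expires on the earlier of 7 July 2024 and 27 April 2022.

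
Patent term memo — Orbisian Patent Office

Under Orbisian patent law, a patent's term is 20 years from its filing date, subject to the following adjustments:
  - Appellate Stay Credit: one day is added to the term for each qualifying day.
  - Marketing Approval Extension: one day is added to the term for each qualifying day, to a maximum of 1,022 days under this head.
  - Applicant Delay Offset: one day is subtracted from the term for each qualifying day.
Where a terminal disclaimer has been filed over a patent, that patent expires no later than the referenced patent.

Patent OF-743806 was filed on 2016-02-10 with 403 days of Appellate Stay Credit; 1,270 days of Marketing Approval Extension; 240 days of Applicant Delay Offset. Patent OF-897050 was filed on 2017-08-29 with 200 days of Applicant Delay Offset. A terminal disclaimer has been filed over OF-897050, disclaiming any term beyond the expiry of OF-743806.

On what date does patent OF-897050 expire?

Natural term of OF-897050:
  Base: filing + 20 years → 29 August 2037.
  Applicant Delay Offset: −200 days → 10 February 2037.
Expiry of referenced patent OF-743806:
  Base: filing + 20 years → 10 February 2036.
  Appellate Stay Credit: +403 days → 19 March 2037.
  Marketing Approval Extension: 1270 days claimed exceeds the 1022-day cap, so +1022 days → 5 January 2040.
  Applicant Delay Offset: −240 days → 10 May 2039.
Terminal disclaimer: OF-897050 expires on the earlier of 10 February 2037 and 10 May 2039.

February 10, 2037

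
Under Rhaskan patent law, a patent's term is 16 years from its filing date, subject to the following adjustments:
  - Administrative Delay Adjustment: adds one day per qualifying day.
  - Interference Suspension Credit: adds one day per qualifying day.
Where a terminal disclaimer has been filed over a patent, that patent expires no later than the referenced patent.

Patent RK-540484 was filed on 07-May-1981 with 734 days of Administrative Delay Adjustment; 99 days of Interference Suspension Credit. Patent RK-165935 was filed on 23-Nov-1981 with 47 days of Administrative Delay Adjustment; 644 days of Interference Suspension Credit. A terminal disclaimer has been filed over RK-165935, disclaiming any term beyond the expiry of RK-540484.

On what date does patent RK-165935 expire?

Natural term of RK-165935:
  Base: filing + 16 years → 23 November 1997.
  Administrative Delay Adjustment: +47 days → 9 January 1998.
  Interference Suspension Credit: +644 days → 15 October 1999.
Expiry of referenced patent RK-540484:
  Base: filing + 16 years → 7 May 1997.
  Administrative Delay Adjustment: +734 days → 11 May 1999.
  Interference Suspension Credit: +99 days → 18 August 1999.
Terminal disclaimer: RK-165935 expires on the earlier of 15 October 1999 and 18 August 1999.

1999-08-18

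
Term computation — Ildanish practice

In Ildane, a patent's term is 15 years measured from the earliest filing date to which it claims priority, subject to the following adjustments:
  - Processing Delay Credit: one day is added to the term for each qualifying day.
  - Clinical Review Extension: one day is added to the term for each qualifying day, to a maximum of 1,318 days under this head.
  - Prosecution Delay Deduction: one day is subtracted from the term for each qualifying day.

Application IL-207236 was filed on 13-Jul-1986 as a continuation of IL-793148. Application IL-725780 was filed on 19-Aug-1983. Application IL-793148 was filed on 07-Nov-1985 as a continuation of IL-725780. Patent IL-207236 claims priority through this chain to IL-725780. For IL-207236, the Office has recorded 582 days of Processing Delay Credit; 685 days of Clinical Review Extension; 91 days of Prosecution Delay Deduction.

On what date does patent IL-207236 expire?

Earliest priority filing: 19 August 1983.
Base term: 19 August 1983 + 15 years → 19 August 1998.
Processing Delay Credit: +582 days → 23 March 2000.
Clinical Review Extension: 685 days (within the 1318-day cap) → +685 days → 6 February 2002.
Prosecution Delay Deduction: −91 days → 7 November 2001.

2001-11-07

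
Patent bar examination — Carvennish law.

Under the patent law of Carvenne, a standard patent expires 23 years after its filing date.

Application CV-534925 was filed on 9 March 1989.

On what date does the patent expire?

March 9, 2012

Filing date + 23 years → 9 March 2012.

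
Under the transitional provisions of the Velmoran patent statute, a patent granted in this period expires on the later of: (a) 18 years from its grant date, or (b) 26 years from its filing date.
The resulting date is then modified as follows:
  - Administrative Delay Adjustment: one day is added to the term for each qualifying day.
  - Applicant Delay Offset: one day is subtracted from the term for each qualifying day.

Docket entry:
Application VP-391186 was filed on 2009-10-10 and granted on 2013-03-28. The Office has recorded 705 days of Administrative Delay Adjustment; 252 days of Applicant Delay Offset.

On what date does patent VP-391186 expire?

(a) grant + 18 years → 28 March 2031.
(b) filing + 26 years → 10 October 2035.
Later of the two: 10 October 2035.
Administrative Delay Adjustment: +705 days → 14 September 2037.
Applicant Delay Offset: −252 days → 5 January 2037.

January 5, 2037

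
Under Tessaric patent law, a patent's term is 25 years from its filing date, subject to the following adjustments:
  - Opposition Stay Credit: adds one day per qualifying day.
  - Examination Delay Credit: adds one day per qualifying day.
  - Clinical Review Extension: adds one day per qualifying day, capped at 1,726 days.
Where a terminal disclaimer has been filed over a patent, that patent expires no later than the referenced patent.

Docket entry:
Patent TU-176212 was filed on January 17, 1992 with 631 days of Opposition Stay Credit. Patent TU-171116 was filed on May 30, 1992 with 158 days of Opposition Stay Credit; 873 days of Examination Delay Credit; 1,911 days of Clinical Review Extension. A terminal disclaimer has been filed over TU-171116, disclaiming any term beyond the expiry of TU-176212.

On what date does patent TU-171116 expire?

2018-10-10

Natural term of TU-171116:
  Base: filing + 25 years → 30 May 2017.
  Opposition Stay Credit: +158 days → 4 November 2017.
  Examination Delay Credit: +873 days → 26 March 2020.
  Clinical Review Extension: 1911 days claimed exceeds the 1726-day cap, so +1726 days → 16 December 2024.
Expiry of referenced patent TU-176212:
  Base: filing + 25 years → 17 January 2017.
  Opposition Stay Credit: +631 days → 10 October 2018.
Terminal disclaimer: TU-171116 expires on the earlier of 16 December 2024 and 10 October 2018.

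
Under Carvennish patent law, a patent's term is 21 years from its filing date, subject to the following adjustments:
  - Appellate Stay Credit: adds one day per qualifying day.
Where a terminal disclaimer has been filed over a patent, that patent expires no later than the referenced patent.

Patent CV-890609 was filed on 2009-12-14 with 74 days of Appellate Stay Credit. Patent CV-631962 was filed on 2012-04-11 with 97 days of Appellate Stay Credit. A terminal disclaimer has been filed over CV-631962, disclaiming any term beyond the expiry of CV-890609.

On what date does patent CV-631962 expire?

February 26, 2031

Natural term of CV-631962:
  Base: filing + 21 years → 11 April 2033.
  Appellate Stay Credit: +97 days → 17 July 2033.
Expiry of referenced patent CV-890609:
  Base: filing + 21 years → 14 December 2030.
  Appellate Stay Credit: +74 days → 26 February 2031.
Terminal disclaimer: CV-631962 expires on the earlier of 17 July 2033 and 26 February 2031.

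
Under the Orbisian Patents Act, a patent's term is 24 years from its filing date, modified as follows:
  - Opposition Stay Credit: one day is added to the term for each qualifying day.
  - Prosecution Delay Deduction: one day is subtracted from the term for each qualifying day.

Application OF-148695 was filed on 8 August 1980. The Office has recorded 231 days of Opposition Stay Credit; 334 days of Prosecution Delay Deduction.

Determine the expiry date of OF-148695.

Base term: filing date + 24 years → 8 August 2004.
Opposition Stay Credit: +231 days → 27 March 2005.
Prosecution Delay Deduction: −334 days → 27 April 2004.

2004-04-27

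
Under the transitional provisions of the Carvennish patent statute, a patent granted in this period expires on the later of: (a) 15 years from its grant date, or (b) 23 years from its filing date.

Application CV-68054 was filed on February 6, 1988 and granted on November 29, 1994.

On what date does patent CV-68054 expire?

(a) grant + 15 years → 29 November 2009.
(b) filing + 23 years → 6 February 2011.
Later of the two: 6 February 2011.

2011-02-06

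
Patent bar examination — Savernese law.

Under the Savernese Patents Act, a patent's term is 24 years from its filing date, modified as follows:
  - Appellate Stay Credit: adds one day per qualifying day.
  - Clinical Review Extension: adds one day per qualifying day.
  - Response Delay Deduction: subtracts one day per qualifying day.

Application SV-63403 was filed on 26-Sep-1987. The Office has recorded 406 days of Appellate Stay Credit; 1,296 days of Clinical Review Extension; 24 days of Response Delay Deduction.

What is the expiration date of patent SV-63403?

2016-04-30

Base term: filing date + 24 years → 26 September 2011.
Appellate Stay Credit: +406 days → 5 November 2012.
Clinical Review Extension: +1296 days → 24 May 2016.
Response Delay Deduction: −24 days → 30 April 2016.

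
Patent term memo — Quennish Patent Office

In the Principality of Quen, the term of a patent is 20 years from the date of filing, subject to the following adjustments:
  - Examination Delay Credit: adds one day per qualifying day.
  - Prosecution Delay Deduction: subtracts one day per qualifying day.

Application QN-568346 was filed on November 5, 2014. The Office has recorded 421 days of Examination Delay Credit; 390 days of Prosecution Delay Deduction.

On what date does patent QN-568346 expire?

2034-12-06

Base term: filing date + 20 years → 5 November 2034.
Examination Delay Credit: +421 days → 31 December 2035.
Prosecution Delay Deduction: −390 days → 6 December 2034.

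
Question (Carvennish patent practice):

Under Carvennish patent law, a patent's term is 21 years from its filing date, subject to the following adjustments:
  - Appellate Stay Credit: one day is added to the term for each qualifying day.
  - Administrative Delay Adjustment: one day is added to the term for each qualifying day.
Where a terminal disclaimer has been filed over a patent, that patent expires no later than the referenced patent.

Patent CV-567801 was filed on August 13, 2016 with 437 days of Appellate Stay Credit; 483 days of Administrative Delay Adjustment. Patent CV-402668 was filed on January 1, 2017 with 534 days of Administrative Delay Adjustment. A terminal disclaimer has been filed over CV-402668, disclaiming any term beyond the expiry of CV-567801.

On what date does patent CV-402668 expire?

Natural term of CV-402668:
  Base: filing + 21 years → 1 January 2038.
  Administrative Delay Adjustment: +534 days → 19 June 2039.
Expiry of referenced patent CV-567801:
  Base: filing + 21 years → 13 August 2037.
  Appellate Stay Credit: +437 days → 24 October 2038.
  Administrative Delay Adjustment: +483 days → 19 February 2040.
Terminal disclaimer: CV-402668 expires on the earlier of 19 June 2039 and 19 February 2040.

June 19, 2039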